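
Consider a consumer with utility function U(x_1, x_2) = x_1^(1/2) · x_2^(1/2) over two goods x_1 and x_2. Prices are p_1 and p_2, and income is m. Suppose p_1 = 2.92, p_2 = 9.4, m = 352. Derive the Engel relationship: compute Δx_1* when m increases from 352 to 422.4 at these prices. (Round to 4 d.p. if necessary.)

Δx_1* = 12.0548

MU_x_1/MU_x_2 = (0.5·x_2)/(0.5·x_1); tangency sets this equal to p_1/p_2.
So 0.5·p_2·x_2 = 0.5·p_1·x_1; combined with the budget, a share 0.5 of income goes to x_1.
Demand: x_1*(p_1,p_2,m) = 0.5·m/p_1 and x_2* = 0.5·m/p_2.
At p_1=2.92, p_2=9.4, m=352: x_1* = 0.5·352/2.92 = 60.274.
At m' = 422.4: x_1* = 72.3288. Change: 72.3288 − 60.274 = 12.0548.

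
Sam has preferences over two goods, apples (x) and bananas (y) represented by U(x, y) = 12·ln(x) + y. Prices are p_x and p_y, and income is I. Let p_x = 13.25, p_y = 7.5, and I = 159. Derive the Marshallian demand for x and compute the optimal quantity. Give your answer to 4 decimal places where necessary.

MU_x = 12/x, MU_y = 1. Tangency: 12/x = p_x/p_y.
So x*(p_x,p_y) = 12·p_y/p_x, independent of income; and y* = (I − 12·p_y)/p_y.
At the given prices: x* = 12·7.5/13.25 = 6.7925.

x* = 6.7925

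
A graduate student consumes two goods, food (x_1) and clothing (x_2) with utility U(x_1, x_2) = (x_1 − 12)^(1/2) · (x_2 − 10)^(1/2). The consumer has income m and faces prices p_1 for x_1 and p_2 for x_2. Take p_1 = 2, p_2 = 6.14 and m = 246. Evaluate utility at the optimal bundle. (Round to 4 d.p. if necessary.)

After buying the subsistence bundle (12, 10), a share 0.5 of the remaining income goes to x_1: x_1* = 12 + 0.5·(m − 12p_1 − 10p_2)/p_1.
Discretionary income = 246 − 12·2 − 10·6.14 = 160.6; x_1* = 12 + 0.5·160.6/2 = 52.15; x_2* = 10 + 0.5·160.6/6.14 = 23.0782.
Utility at the optimum: U(52.15, 23.0782) = 22.9148.

V = 22.9148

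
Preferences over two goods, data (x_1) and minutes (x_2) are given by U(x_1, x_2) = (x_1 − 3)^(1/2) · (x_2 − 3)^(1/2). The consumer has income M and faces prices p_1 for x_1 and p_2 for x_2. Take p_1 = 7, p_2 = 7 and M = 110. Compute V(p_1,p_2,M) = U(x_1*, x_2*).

This is Cobb-Douglas in (x_1−3, x_2−3): tangency gives 0.5·p_2·(x_2−3) = 0.5·p_1·(x_1−3).
After buying the subsistence bundle (3, 3), a share 0.5 of the remaining income goes to x_1: x_1* = 3 + 0.5·(M − 3p_1 − 3p_2)/p_1.
Discretionary income = 110 − 3·7 − 3·7 = 68; x_1* = 3 + 0.5·68/7 = 7.8571; x_2* = 3 + 0.5·68/7 = 7.8571.
Utility at the optimum: U(7.8571, 7.8571) = 4.8571.

V = 4.8571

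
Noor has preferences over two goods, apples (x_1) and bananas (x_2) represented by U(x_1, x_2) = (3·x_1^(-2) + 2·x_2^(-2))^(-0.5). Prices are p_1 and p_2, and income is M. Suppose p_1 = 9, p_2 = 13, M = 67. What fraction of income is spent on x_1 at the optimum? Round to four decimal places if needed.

With the ratio pinned down, the budget gives x_1* = M/(p_1 + p_2·(x_2/x_1)) and x_2* = (x_2/x_1)·x_1*.
Numerically x_2/x_1 = 0.772804, so x_1* = 67/(9 + 13·0.772804) = 3.5177 and x_2* = 0.772804·3.5177 = 2.7185.
Expenditure on x_1: 9·3.5177 = 31.6594; share = 0.4725.

share on x_1 = 0.4725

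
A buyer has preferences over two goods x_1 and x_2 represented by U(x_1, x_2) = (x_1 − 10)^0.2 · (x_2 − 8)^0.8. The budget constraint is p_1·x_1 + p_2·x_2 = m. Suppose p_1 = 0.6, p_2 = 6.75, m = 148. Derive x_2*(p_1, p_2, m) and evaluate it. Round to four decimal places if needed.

Let x_1' = x_1−10, x_2' = x_2−8. MRS = (1/4)·x_2'/x_1' = p_1/p_2.
Substituting into the budget: x_1* = 10 + 0.2·(m − 10·p_1 − 8·p_2)/p_1, and x_2* = 8 + 0.8·(…)/p_2.
Discretionary income = 148 − 10·0.6 − 8·6.75 = 88; x_2* = 8 + 0.8·88/6.75 = 18.4296.

x_2* = 18.4296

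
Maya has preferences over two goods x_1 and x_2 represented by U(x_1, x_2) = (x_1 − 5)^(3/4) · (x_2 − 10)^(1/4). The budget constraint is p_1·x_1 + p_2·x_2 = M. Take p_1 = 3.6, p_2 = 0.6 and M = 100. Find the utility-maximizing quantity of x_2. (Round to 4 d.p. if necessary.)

This is Cobb-Douglas in (x_1−5, x_2−10): tangency gives 0.75·p_2·(x_2−10) = 0.25·p_1·(x_1−5).
After buying the subsistence bundle (5, 10), a share 0.75 of the remaining income goes to x_1: x_1* = 5 + 0.75·(M − 5p_1 − 10p_2)/p_1.
Discretionary income = 100 − 5·3.6 − 10·0.6 = 76; x_2* = 10 + 0.25·76/0.6 = 41.6667.

x_2* = 41.6667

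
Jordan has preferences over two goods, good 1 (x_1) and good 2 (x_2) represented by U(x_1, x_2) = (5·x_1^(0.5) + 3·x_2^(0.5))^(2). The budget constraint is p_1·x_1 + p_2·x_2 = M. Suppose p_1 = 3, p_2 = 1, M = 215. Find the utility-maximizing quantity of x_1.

x_1* = 34.4551

MU_x_1 ∝ 5·x_1^(-0.5), MU_x_2 ∝ 3·x_2^(-0.5), so MRS = (5/3)·(x_2/x_1)^(0.5) = p_1/p_2.
Solve for the ratio: x_2/x_1 = [(3/5)·p_1/p_2]^(2).
Substitute x_2 = (x_2/x_1)·x_1 into the budget: x_1* = M/(p_1 + p_2·(x_2/x_1)).
Numerically x_2/x_1 = 3.24, so x_1* = 215/(3 + 1·3.24) = 34.4551.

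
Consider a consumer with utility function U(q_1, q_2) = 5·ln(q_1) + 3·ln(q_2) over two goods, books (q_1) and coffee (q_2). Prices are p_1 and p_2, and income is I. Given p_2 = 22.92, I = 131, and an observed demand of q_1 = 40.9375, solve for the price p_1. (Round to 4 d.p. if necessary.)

p_1 = 2

Tangency: MRS = (5/3)·q_2/q_1 = p_1/p_2.
So 5·p_2·q_2 = 3·p_1·q_1; combined with the budget, a share 0.625 of income goes to q_1.
Demand: q_1*(p_1,p_2,I) = 0.625·I/p_1 and q_2* = 0.375·I/p_2.
Set q_1* = 40.9375 in the demand function and solve for p_1: p_1 = 2.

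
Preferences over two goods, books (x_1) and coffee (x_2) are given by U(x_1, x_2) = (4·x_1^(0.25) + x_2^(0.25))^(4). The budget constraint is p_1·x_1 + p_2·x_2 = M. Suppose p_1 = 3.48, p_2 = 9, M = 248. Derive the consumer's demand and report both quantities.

x_1* = 63.9294, x_2* = 2.8362

MU_x_1 ∝ 4·x_1^(-0.75), MU_x_2 ∝ x_2^(-0.75), so MRS = 4·(x_2/x_1)^(0.75) = p_1/p_2.
Hence x_2/x_1 = ((1/4)·p_1/p_2)^(1/(0.75)), i.e. raised to the 4/3 power.
With the ratio pinned down, the budget gives x_1* = M/(p_1 + p_2·(x_2/x_1)) and x_2* = (x_2/x_1)·x_1*.
Numerically x_2/x_1 = 0.044365, so x_1* = 248/(3.48 + 9·0.044365) = 63.9294 and x_2* = 0.044365·63.9294 = 2.8362.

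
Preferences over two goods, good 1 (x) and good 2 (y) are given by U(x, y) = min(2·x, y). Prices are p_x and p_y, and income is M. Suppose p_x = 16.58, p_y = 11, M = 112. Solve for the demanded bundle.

x* = 2.9031, y* = 5.8061

Leontief preferences: the optimum is at the kink where x/1 = y/2, i.e. y = 2·x.
Budget: p_x·x + p_y·2·x = M, so (p_x + 2·p_y)·x = M.
Demand: x*(p_x,p_y,M) = M/(p_x + 2·p_y), y* = 2·M/(p_x + 2·p_y).
Here 16.58 + 2·11 = 38.58, giving x* = 2.9031 and y* = 5.8061.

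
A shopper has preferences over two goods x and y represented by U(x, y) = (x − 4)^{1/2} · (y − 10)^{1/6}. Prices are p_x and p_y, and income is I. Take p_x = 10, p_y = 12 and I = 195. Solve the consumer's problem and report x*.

x* = 6.625

Substituting into the budget: x* = 4 + 0.75·(I − 4·p_x − 10·p_y)/p_x, and y* = 10 + 0.25·(…)/p_y.
Discretionary income = 195 − 4·10 − 10·12 = 35; x* = 4 + 0.75·35/10 = 6.625.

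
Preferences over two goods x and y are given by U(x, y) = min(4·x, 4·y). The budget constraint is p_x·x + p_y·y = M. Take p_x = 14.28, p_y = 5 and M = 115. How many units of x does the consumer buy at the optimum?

x* = 5.9647

With perfect complements, no substitution: consume in ratio x:y = 4:4.
Budget: p_x·x + p_y·x = M, so (4·p_x + 4·p_y)·x = 4·M.
Demand: x*(p_x,p_y,M) = 4·M/(4·p_x + 4·p_y), y* = 4·M/(4·p_x + 4·p_y).
Here 4·14.28 + 4·5 = 77.12, giving x* = 5.9647.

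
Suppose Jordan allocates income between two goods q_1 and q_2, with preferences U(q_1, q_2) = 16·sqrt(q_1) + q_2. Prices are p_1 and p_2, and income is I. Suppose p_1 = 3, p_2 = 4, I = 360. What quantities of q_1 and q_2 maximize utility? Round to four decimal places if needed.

Utility is quasi-linear in q_2; the FOC for q_1 is 8/√q_1 = p_1/p_2.
Solve: √q_1 = 8·p_2/p_1, so q_1*(p_1,p_2) = (8·p_2/p_1)², and q_2* = (I − p_1·q_1*)/p_2.
Plugging in: q_1* = (8·4/3)² = 113.7778, q_2* = 4.6667.

q_1* = 113.7778, q_2* = 4.6667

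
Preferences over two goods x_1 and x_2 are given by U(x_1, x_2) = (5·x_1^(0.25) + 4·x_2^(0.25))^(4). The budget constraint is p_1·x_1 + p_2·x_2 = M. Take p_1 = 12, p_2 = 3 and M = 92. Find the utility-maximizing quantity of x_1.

MRS = MU_x_1/MU_x_2 = (5/4)·(x_2/x_1)^(0.75). Set equal to p_1/p_2.
Solve for the ratio: x_2/x_1 = [(4/5)·p_1/p_2]^(4/3).
Substitute x_2 = (x_2/x_1)·x_1 into the budget: x_1* = M/(p_1 + p_2·(x_2/x_1)).
Numerically x_2/x_1 = 4.71556, so x_1* = 92/(12 + 3·4.71556) = 3.5186.

x_1* = 3.5186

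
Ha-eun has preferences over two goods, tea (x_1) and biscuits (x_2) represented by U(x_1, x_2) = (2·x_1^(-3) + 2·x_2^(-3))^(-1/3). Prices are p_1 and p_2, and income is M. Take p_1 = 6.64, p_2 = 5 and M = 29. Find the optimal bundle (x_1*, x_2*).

From the CES first-order condition, (x_2/x_1)^(4) = p_1/p_2.
Solve for the ratio: x_2/x_1 = [p_1/p_2]^(0.25).
Substitute x_2 = (x_2/x_1)·x_1 into the budget: x_1* = M/(p_1 + p_2·(x_2/x_1)).
Numerically x_2/x_1 = 1.073494, so x_1* = 29/(6.64 + 5·1.073494) = 2.4152 and x_2* = 1.073494·2.4152 = 2.5927.

x_1* = 2.4152, x_2* = 2.5927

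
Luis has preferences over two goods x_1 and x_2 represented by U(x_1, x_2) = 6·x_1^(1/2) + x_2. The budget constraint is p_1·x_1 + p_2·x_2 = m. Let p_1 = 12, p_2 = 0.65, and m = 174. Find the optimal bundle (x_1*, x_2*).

Plugging in: x_1* = (3·0.65/12)² = 0.0264, x_2* = 267.2048.

x_1* = 0.0264, x_2* = 267.2048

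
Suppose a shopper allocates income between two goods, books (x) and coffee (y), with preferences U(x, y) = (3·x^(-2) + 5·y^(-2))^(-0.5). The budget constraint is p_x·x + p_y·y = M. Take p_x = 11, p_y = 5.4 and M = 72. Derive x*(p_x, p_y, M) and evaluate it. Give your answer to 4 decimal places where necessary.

x* = 3.7665

MRS = MU_x/MU_y = (3/5)·(y/x)^(3). Set equal to p_x/p_y.
Solve for the ratio: y/x = [(5/3)·p_x/p_y]^(1/3).
With the ratio pinned down, the budget gives x* = M/(p_x + p_y·(y/x)) and y* = (y/x)·x*.
Numerically y/x = 1.502966, so x* = 72/(11 + 5.4·1.502966) = 3.7665.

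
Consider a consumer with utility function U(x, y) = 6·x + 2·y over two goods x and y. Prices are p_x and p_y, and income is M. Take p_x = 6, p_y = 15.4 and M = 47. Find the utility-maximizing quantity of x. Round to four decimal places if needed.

x gives more utility per dollar, so spend all income on x: x* = M/p_x, y* = 0.
Numerically: x* = 7.8333, y* = 0.

x* = 7.8333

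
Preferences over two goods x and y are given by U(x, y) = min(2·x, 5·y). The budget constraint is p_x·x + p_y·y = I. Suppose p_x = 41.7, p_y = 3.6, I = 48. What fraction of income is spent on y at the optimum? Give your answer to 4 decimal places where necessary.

With perfect complements, no substitution: consume in ratio x:y = 5:2.
Budget: p_x·x + p_y·(2/5)·x = I, so (5·p_x + 2·p_y)·x = 5·I.
Demand: x*(p_x,p_y,I) = 5·I/(5·p_x + 2·p_y), y* = 2·I/(5·p_x + 2·p_y).
Here 5·41.7 + 2·3.6 = 215.7, giving x* = 1.1127 and y* = 0.4451.
Expenditure on y: 3.6·0.4451 = 1.6022; share = 0.0334.

share on y = 0.0334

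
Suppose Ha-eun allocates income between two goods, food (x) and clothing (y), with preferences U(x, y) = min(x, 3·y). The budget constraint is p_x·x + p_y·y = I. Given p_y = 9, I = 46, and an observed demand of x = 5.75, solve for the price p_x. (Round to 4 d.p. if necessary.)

With perfect complements, no substitution: consume in ratio x:y = 3:1.
Budget: p_x·x + p_y·(1/3)·x = I, so (3·p_x + p_y)·x = 3·I.
Demand: x*(p_x,p_y,I) = 3·I/(3·p_x + p_y), y* = I/(3·p_x + p_y).
Set x* = 5.75 in the demand function and solve for p_x: p_x = 5.

p_x = 5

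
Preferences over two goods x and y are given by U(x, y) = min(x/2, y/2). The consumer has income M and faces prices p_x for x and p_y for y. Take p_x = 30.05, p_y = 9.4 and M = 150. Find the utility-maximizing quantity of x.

x* = 3.8023

Leontief preferences: the optimum is at the kink where x/2 = y/2, i.e. y = x.
Budget: p_x·x + p_y·x = M, so (2·p_x + 2·p_y)·x = 2·M.
Demand: x*(p_x,p_y,M) = 2·M/(2·p_x + 2·p_y), y* = 2·M/(2·p_x + 2·p_y).
Here 2·30.05 + 2·9.4 = 78.9, giving x* = 3.8023.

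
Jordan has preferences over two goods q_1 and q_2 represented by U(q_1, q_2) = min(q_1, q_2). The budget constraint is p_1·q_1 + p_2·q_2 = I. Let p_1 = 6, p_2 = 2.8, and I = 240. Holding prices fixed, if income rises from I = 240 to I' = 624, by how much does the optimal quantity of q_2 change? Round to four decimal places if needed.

Δq_2* = 43.6364

With perfect complements, no substitution: consume in ratio q_1:q_2 = 1:1.
Budget: p_1·q_1 + p_2·q_1 = I, so (p_1 + p_2)·q_1 = I.
Demand: q_1*(p_1,p_2,I) = I/(p_1 + p_2), q_2* = I/(p_1 + p_2).
Here 6 + 2.8 = 8.8, giving q_2* = 27.2727.
At I' = 624: q_2* = 70.9091. Change: 70.9091 − 27.2727 = 43.6364.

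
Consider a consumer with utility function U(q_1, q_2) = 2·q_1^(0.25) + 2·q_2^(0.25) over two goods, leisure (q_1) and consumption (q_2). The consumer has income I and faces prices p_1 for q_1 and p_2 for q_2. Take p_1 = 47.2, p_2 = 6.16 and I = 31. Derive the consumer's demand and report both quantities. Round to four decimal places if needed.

Substitute q_2 = (q_2/q_1)·q_1 into the budget: q_1* = I/(p_1 + p_2·(q_2/q_1)).
Numerically q_2/q_1 = 15.105962, so q_1* = 31/(47.2 + 6.16·15.105962) = 0.221 and q_2* = 15.105962·0.221 = 3.3389.

q_1* = 0.221, q_2* = 3.3389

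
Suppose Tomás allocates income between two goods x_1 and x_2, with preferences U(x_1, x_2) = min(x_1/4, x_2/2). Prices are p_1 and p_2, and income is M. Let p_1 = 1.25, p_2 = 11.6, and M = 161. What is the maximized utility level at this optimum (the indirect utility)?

Leontief preferences: the optimum is at the kink where x_1/4 = x_2/2, i.e. x_2 = (1/2)·x_1.
Budget: p_1·x_1 + p_2·(1/2)·x_1 = M, so (4·p_1 + 2·p_2)·x_1 = 4·M.
Demand: x_1*(p_1,p_2,M) = 4·M/(4·p_1 + 2·p_2), x_2* = 2·M/(4·p_1 + 2·p_2).
Here 4·1.25 + 2·11.6 = 28.2, giving x_1* = 22.8369 and x_2* = 11.4184.
Utility at the optimum: U(22.8369, 11.4184) = 5.7092.

V = 5.7092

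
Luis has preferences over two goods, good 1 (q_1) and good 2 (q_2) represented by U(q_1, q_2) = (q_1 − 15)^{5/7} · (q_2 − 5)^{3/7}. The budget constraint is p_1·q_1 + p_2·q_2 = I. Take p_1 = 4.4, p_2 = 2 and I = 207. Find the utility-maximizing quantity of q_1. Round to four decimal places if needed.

MRS = (5/3)·(q_2−5)/(q_1−15). Tangency with p_1/p_2 gives q_2−5 = (3/5)·(p_1/p_2)·(q_1−15).
Substituting into the budget: q_1* = 15 + 0.625·(I − 15·p_1 − 5·p_2)/p_1, and q_2* = 5 + 0.375·(…)/p_2.
Discretionary income = 207 − 15·4.4 − 5·2 = 131; q_1* = 15 + 0.625·131/4.4 = 33.608.

q_1* = 33.608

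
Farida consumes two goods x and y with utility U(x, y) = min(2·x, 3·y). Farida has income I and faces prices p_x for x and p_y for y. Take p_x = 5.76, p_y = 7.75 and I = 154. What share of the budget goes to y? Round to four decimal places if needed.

share on y = 0.4728

Here 3·5.76 + 2·7.75 = 32.78, giving x* = 14.094 and y* = 9.396.
Expenditure on y: 7.75·9.396 = 72.8188; share = 0.4728.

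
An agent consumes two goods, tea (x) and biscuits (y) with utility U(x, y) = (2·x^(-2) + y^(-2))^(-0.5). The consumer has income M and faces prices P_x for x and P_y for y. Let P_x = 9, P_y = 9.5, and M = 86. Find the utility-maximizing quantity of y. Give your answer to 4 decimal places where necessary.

y* = 4.0864

Numerically y/x = 0.779524, so x* = 86/(9 + 9.5·0.779524) = 5.2422 and y* = 0.779524·5.2422 = 4.0864.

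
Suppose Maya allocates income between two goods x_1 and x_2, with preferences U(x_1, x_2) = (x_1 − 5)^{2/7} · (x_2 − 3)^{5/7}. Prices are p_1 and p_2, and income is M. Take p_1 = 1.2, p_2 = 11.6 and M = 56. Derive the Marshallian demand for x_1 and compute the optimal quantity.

x_1* = 8.619

Let x_1' = x_1−5, x_2' = x_2−3. MRS = (2/5)·x_2'/x_1' = p_1/p_2.
Substituting into the budget: x_1* = 5 + 2/7·(M − 5·p_1 − 3·p_2)/p_1, and x_2* = 3 + 5/7·(…)/p_2.
Discretionary income = 56 − 5·1.2 − 3·11.6 = 15.2; x_1* = 5 + 2/7·15.2/1.2 = 8.619.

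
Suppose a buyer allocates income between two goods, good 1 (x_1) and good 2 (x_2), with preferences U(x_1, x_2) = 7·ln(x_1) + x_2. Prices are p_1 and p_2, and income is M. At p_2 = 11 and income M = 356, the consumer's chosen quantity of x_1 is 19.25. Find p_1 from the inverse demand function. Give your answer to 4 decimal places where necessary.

MU_x_1 = 7/x_1, MU_x_2 = 1. Tangency: 7/x_1 = p_1/p_2.
So x_1*(p_1,p_2) = 7·p_2/p_1, independent of income; and x_2* = (M − 7·p_2)/p_2.
Set x_1* = 19.25 in the demand function and solve for p_1: p_1 = 4.

p_1 = 4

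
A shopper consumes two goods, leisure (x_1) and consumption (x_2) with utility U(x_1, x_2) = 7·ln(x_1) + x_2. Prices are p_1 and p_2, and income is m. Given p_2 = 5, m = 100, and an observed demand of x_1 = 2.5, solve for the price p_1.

p_1 = 14

Set MRS = p_1/p_2: (7/x_1)/1 = p_1/p_2.
So x_1*(p_1,p_2) = 7·p_2/p_1, independent of income; and x_2* = (m − 7·p_2)/p_2.
Set x_1* = 2.5 in the demand function and solve for p_1: p_1 = 14.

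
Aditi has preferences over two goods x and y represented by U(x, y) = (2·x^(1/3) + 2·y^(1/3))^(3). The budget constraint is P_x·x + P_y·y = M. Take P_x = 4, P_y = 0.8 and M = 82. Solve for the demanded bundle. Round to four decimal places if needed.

Substitute y = (y/x)·x into the budget: x* = M/(P_x + P_y·(y/x)).
Numerically y/x = 11.18034, so x* = 82/(4 + 0.8·11.18034) = 6.3348 and y* = 11.18034·6.3348 = 70.8258.

x* = 6.3348, y* = 70.8258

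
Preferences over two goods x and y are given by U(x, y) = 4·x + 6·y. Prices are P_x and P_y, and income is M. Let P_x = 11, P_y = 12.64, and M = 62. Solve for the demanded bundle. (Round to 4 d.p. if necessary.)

Linear utility — the consumer picks whichever good has higher MU/price: 4/11 = 0.3636 vs 6/12.64 = 0.4747.
y gives more utility per dollar, so spend all income on y: y* = M/P_y, x* = 0.
Numerically: x* = 0, y* = 4.9051.

x* = 0, y* = 4.9051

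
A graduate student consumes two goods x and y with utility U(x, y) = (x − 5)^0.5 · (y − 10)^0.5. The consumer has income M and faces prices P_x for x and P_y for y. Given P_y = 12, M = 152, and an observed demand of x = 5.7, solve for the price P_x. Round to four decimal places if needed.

P_x = 5

Let x' = x−5, y' = y−10. MRS = y'/x' = P_x/P_y.
After buying the subsistence bundle (5, 10), a share 0.5 of the remaining income goes to x: x* = 5 + 0.5·(M − 5P_x − 10P_y)/P_x.
Set x* = 5.7 in the demand function and solve for P_x: P_x = 5.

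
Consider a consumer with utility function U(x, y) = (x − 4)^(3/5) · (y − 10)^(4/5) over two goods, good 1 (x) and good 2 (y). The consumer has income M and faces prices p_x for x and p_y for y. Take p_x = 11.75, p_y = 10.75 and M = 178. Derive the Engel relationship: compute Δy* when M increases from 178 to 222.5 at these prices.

Δy* = 2.3654

MRS = (3/4)·(y−10)/(x−4). Tangency with p_x/p_y gives y−10 = (4/3)·(p_x/p_y)·(x−4).
After buying the subsistence bundle (4, 10), a share 3/7 of the remaining income goes to x: x* = 4 + 3/7·(M − 4p_x − 10p_y)/p_x.
Discretionary income = 178 − 4·11.75 − 10·10.75 = 23.5; y* = 10 + 4/7·23.5/10.75 = 11.2492.
At M' = 222.5: y* = 13.6146. Change: 13.6146 − 11.2492 = 2.3654.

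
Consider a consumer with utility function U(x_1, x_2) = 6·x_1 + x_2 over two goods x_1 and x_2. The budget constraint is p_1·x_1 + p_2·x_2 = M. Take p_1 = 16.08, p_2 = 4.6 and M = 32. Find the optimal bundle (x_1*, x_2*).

Perfect substitutes: compare marginal utility per dollar. 6/p_1 vs 1/p_2 → 0.3731 vs 0.2174.
x_1 gives more utility per dollar, so spend all income on x_1: x_1* = M/p_1, x_2* = 0.
Numerically: x_1* = 1.99, x_2* = 0.

x_1* = 1.99, x_2* = 0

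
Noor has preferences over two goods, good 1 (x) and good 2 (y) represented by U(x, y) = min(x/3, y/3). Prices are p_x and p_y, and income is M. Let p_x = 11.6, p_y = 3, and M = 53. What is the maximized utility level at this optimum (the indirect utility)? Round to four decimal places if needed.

Here 3·11.6 + 3·3 = 43.8, giving x* = 3.6301 and y* = 3.6301.
Utility at the optimum: U(3.6301, 3.6301) = 1.21.

V = 1.21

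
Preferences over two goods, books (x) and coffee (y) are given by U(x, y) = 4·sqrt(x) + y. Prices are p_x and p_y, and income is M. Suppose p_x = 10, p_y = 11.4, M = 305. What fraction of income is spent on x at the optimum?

share on x = 0.1704

Set MRS = p_x/p_y: 2·x^(−1/2) = p_x/p_y.
Thus x* = (2·p_y/p_x)² — independent of M — with the rest of income spent on y.
Plugging in: x* = (2·11.4/10)² = 5.1984, y* = 22.1944.
Expenditure on x: 10·5.1984 = 51.984; share = 0.1704.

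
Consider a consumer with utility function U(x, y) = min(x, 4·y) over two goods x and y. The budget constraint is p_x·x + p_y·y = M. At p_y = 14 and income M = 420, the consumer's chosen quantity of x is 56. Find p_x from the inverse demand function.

p_x = 4

With perfect complements, no substitution: consume in ratio x:y = 4:1.
Budget: p_x·x + p_y·(1/4)·x = M, so (4·p_x + p_y)·x = 4·M.
Demand: x*(p_x,p_y,M) = 4·M/(4·p_x + p_y), y* = M/(4·p_x + p_y).
Set x* = 56 in the demand function and solve for p_x: p_x = 4.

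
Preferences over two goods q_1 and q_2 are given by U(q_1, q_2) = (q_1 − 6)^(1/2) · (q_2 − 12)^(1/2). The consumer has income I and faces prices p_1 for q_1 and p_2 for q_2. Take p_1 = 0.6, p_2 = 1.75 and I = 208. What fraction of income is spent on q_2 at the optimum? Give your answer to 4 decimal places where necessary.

This is Cobb-Douglas in (q_1−6, q_2−12): tangency gives 0.5·p_2·(q_2−12) = 0.5·p_1·(q_1−6).
Substituting into the budget: q_1* = 6 + 0.5·(I − 6·p_1 − 12·p_2)/p_1, and q_2* = 12 + 0.5·(…)/p_2.
Discretionary income = 208 − 6·0.6 − 12·1.75 = 183.4; q_1* = 6 + 0.5·183.4/0.6 = 158.8333; q_2* = 12 + 0.5·183.4/1.75 = 64.4.
Expenditure on q_2: 1.75·64.4 = 112.7; share = 0.5418.

share on q_2 = 0.5418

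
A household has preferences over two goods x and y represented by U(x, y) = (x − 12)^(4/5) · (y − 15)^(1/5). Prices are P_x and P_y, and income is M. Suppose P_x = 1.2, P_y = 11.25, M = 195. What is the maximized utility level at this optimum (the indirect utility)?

Substituting into the budget: x* = 12 + 0.8·(M − 12·P_x − 15·P_y)/P_x, and y* = 15 + 0.2·(…)/P_y.
Discretionary income = 195 − 12·1.2 − 15·11.25 = 11.85; x* = 12 + 0.8·11.85/1.2 = 19.9; y* = 15 + 0.2·11.85/11.25 = 15.2107.
Utility at the optimum: U(19.9, 15.2107) = 3.8267.

V = 3.8267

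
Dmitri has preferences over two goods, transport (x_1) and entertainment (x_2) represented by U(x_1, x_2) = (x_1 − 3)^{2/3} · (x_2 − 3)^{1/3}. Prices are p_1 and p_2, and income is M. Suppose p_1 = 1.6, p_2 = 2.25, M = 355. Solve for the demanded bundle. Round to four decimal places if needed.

This is Cobb-Douglas in (x_1−3, x_2−3): tangency gives 2/3·p_2·(x_2−3) = 1/3·p_1·(x_1−3).
Substituting into the budget: x_1* = 3 + 2/3·(M − 3·p_1 − 3·p_2)/p_1, and x_2* = 3 + 1/3·(…)/p_2.
Discretionary income = 355 − 3·1.6 − 3·2.25 = 343.45; x_1* = 3 + 2/3·343.45/1.6 = 146.1042; x_2* = 3 + 1/3·343.45/2.25 = 53.8815.

x_1* = 146.1042, x_2* = 53.8815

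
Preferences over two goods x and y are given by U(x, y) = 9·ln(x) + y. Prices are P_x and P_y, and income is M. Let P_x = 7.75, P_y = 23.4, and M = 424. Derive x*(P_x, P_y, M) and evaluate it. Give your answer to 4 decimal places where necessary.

x* = 27.1742

At the given prices: x* = 9·23.4/7.75 = 27.1742.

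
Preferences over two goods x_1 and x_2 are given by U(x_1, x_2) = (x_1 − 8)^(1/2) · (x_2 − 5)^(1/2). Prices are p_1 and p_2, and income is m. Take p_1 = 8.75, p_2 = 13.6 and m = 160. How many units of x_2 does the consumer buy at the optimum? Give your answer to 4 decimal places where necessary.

This is Cobb-Douglas in (x_1−8, x_2−5): tangency gives 0.5·p_2·(x_2−5) = 0.5·p_1·(x_1−8).
After buying the subsistence bundle (8, 5), a share 0.5 of the remaining income goes to x_1: x_1* = 8 + 0.5·(m − 8p_1 − 5p_2)/p_1.
Discretionary income = 160 − 8·8.75 − 5·13.6 = 22; x_2* = 5 + 0.5·22/13.6 = 5.8088.

x_2* = 5.8088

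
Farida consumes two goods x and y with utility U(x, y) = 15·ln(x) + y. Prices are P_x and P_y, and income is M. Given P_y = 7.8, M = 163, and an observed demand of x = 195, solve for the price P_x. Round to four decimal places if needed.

P_x = 0.6

MU_x = 15/x, MU_y = 1. Tangency: 15/x = P_x/P_y.
So x*(P_x,P_y) = 15·P_y/P_x, independent of income; and y* = (M − 15·P_y)/P_y.
Set x* = 195 in the demand function and solve for P_x: P_x = 0.6.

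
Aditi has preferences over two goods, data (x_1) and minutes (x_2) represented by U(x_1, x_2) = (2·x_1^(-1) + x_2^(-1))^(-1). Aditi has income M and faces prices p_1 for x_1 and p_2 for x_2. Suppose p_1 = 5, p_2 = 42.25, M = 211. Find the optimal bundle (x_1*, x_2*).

MRS = MU_x_1/MU_x_2 = 2·(x_2/x_1)^(2). Set equal to p_1/p_2.
Solve for the ratio: x_2/x_1 = [(1/2)·p_1/p_2]^(0.5).
Substitute x_2 = (x_2/x_1)·x_1 into the budget: x_1* = M/(p_1 + p_2·(x_2/x_1)).
Numerically x_2/x_1 = 0.243252, so x_1* = 211/(5 + 42.25·0.243252) = 13.8112 and x_2* = 0.243252·13.8112 = 3.3596.

x_1* = 13.8112, x_2* = 3.3596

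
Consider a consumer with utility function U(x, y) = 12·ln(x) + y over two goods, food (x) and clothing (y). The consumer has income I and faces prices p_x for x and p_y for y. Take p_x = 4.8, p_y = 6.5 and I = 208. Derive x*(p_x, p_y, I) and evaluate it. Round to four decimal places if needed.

x* = 16.25

MU_x = 12/x, MU_y = 1. Tangency: 12/x = p_x/p_y.
So x*(p_x,p_y) = 12·p_y/p_x, independent of income; and y* = (I − 12·p_y)/p_y.
At the given prices: x* = 12·6.5/4.8 = 16.25.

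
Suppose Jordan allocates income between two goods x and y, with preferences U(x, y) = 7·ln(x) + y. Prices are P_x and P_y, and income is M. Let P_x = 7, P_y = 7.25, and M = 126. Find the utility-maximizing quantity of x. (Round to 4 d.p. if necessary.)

x* = 7.25

At the given prices: x* = 7·7.25/7 = 7.25.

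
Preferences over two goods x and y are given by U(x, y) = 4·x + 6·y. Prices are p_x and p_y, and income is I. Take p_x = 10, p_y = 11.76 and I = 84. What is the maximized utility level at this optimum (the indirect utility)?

Perfect substitutes: compare marginal utility per dollar. 4/p_x vs 6/p_y → 0.4 vs 0.5102.
y gives more utility per dollar, so spend all income on y: y* = I/p_y, x* = 0.
Numerically: x* = 0, y* = 7.1429.
Utility at the optimum: U(0, 7.1429) = 42.8571.

V = 42.8571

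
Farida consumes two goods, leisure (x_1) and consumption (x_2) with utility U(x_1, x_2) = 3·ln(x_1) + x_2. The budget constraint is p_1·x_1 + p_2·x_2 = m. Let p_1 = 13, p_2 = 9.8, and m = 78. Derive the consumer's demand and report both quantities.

x_1* = 2.2615, x_2* = 4.9592

Set MRS = p_1/p_2: (3/x_1)/1 = p_1/p_2.
So x_1*(p_1,p_2) = 3·p_2/p_1, independent of income; and x_2* = (m − 3·p_2)/p_2.
At the given prices: x_1* = 3·9.8/13 = 2.2615, and x_2* = 4.9592.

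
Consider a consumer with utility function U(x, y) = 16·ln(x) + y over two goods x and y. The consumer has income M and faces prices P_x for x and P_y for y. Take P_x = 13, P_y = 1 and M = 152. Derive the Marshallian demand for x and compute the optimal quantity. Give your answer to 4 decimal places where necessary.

x* = 1.2308

Set MRS = P_x/P_y: (16/x)/1 = P_x/P_y.
So x*(P_x,P_y) = 16·P_y/P_x, independent of income; and y* = (M − 16·P_y)/P_y.
At the given prices: x* = 16·1/13 = 1.2308.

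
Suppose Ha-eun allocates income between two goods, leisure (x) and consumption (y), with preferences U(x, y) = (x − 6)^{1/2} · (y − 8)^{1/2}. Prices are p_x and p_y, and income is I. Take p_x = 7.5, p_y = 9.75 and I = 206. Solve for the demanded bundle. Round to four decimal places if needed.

x* = 11.5333, y* = 12.2564

MRS = (y−8)/(x−6). Tangency with p_x/p_y gives y−8 = (p_x/p_y)·(x−6).
After buying the subsistence bundle (6, 8), a share 0.5 of the remaining income goes to x: x* = 6 + 0.5·(I − 6p_x − 8p_y)/p_x.
Discretionary income = 206 − 6·7.5 − 8·9.75 = 83; x* = 6 + 0.5·83/7.5 = 11.5333; y* = 8 + 0.5·83/9.75 = 12.2564.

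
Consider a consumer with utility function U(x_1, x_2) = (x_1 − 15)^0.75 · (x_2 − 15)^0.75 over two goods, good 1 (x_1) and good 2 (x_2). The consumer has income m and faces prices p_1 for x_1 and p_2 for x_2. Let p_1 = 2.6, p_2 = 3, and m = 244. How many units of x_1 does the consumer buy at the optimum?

This is Cobb-Douglas in (x_1−15, x_2−15): tangency gives 0.75·p_2·(x_2−15) = 0.75·p_1·(x_1−15).
Substituting into the budget: x_1* = 15 + 0.5·(m − 15·p_1 − 15·p_2)/p_1, and x_2* = 15 + 0.5·(…)/p_2.
Discretionary income = 244 − 15·2.6 − 15·3 = 160; x_1* = 15 + 0.5·160/2.6 = 45.7692.

x_1* = 45.7692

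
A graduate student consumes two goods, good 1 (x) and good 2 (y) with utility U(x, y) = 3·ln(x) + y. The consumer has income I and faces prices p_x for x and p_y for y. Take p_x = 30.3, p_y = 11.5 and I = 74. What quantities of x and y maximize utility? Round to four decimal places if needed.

x* = 1.1386, y* = 3.4348

At the given prices: x* = 3·11.5/30.3 = 1.1386, and y* = 3.4348.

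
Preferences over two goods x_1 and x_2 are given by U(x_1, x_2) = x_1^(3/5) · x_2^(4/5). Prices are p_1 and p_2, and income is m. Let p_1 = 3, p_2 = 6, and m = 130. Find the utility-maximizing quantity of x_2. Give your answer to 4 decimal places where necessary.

x_2* = 12.381

The MRS is (3/4)·x_2/x_1. Set MRS = p_1/p_2.
So 0.6·p_2·x_2 = 0.8·p_1·x_1; combined with the budget, a share 3/7 of income goes to x_1.
Demand: x_1*(p_1,p_2,m) = 3/7·m/p_1 and x_2* = 4/7·m/p_2.
At p_1=3, p_2=6, m=130: x_2* = 4/7·130/6 = 12.381.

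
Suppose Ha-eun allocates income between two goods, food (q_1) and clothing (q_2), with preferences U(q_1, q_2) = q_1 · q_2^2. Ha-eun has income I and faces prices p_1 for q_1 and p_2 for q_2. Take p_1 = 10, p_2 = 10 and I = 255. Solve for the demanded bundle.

q_1* = 8.5, q_2* = 17

MU_q_1/MU_q_2 = (q_2)/(2·q_1); tangency sets this equal to p_1/p_2.
So p_2·q_2 = 2·p_1·q_1; combined with the budget, a share 1/3 of income goes to q_1.
Demand: q_1*(p_1,p_2,I) = 1/3·I/p_1 and q_2* = 2/3·I/p_2.
At p_1=10, p_2=10, I=255: q_1* = 1/3·255/10 = 8.5, q_2* = 17.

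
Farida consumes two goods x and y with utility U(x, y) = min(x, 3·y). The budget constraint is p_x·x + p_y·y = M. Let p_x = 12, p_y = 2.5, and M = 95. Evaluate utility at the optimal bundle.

V = 7.4026

Leontief preferences: the optimum is at the kink where x/3 = y/1, i.e. y = (1/3)·x.
Budget: p_x·x + p_y·(1/3)·x = M, so (3·p_x + p_y)·x = 3·M.
Demand: x*(p_x,p_y,M) = 3·M/(3·p_x + p_y), y* = M/(3·p_x + p_y).
Here 3·12 + 2.5 = 38.5, giving x* = 7.4026 and y* = 2.4675.
Utility at the optimum: U(7.4026, 2.4675) = 7.4026.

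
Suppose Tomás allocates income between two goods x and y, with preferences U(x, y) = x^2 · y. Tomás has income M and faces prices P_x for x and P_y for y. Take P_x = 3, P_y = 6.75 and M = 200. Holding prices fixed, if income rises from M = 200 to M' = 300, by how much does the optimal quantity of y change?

The MRS is 2·y/x. Set MRS = P_x/P_y.
Rearranging, P_y·y = (1/2)·P_x·x. Substituting into the budget gives P_x·x·(1 + (1/2)) = M.
Demand: x*(P_x,P_y,M) = 2/3·M/P_x and y* = 1/3·M/P_y.
At P_x=3, P_y=6.75, M=200: y* = 1/3·200/6.75 = 9.8765.
At M' = 300: y* = 14.8148. Change: 14.8148 − 9.8765 = 4.9383.

Δy* = 4.9383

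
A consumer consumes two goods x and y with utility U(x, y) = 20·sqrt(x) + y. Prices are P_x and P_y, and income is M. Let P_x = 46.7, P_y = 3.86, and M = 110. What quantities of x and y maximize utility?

x* = 0.6832, y* = 20.2319

Solve: √x = 10·P_y/P_x, so x*(P_x,P_y) = (10·P_y/P_x)², and y* = (M − P_x·x*)/P_y.
Plugging in: x* = (10·3.86/46.7)² = 0.6832, y* = 20.2319.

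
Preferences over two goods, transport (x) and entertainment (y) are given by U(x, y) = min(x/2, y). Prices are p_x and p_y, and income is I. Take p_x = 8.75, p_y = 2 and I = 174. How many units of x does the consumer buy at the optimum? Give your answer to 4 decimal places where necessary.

x* = 17.8462

Leontief preferences: the optimum is at the kink where x/2 = y/1, i.e. y = (1/2)·x.
Budget: p_x·x + p_y·(1/2)·x = I, so (2·p_x + p_y)·x = 2·I.
Demand: x*(p_x,p_y,I) = 2·I/(2·p_x + p_y), y* = I/(2·p_x + p_y).
Here 2·8.75 + 2 = 19.5, giving x* = 17.8462.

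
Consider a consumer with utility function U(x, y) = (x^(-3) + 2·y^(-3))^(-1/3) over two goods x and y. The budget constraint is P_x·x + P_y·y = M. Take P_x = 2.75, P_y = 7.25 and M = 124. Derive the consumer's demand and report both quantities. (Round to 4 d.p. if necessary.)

x* = 13.0304, y* = 12.1609

Substitute y = (y/x)·x into the budget: x* = M/(P_x + P_y·(y/x)).
Numerically y/x = 0.933268, so x* = 124/(2.75 + 7.25·0.933268) = 13.0304 and y* = 0.933268·13.0304 = 12.1609.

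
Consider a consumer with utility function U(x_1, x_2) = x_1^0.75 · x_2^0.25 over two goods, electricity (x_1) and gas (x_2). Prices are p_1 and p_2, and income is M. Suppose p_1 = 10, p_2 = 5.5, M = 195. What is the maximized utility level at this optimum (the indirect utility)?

Tangency: MRS = 3·x_2/x_1 = p_1/p_2.
So 0.75·p_2·x_2 = 0.25·p_1·x_1; combined with the budget, a share 0.75 of income goes to x_1.
Demand: x_1*(p_1,p_2,M) = 0.75·M/p_1 and x_2* = 0.25·M/p_2.
At p_1=10, p_2=5.5, M=195: x_1* = 0.75·195/10 = 14.625, x_2* = 8.8636.
Utility at the optimum: U(14.625, 8.8636) = 12.904.

V = 12.904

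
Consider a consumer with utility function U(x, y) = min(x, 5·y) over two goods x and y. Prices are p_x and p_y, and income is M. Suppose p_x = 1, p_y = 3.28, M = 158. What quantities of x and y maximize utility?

x* = 95.4106, y* = 19.0821

Demand: x*(p_x,p_y,M) = 5·M/(5·p_x + p_y), y* = M/(5·p_x + p_y).
Here 5·1 + 3.28 = 8.28, giving x* = 95.4106 and y* = 19.0821.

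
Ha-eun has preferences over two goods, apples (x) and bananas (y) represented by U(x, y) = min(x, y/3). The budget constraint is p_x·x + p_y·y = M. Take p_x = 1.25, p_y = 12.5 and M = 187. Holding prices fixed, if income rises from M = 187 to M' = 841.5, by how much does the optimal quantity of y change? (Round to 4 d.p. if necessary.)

Leontief preferences: the optimum is at the kink where x/1 = y/3, i.e. y = 3·x.
Budget: p_x·x + p_y·3·x = M, so (p_x + 3·p_y)·x = M.
Demand: x*(p_x,p_y,M) = M/(p_x + 3·p_y), y* = 3·M/(p_x + 3·p_y).
Here 1.25 + 3·12.5 = 38.75, giving y* = 14.4774.
At M' = 841.5: y* = 65.1484. Change: 65.1484 − 14.4774 = 50.671.

Δy* = 50.671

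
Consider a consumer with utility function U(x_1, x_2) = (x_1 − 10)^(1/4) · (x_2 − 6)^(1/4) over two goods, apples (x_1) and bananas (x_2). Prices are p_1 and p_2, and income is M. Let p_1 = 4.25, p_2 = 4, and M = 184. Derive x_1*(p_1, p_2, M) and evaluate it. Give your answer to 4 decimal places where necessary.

x_1* = 23.8235

Discretionary income = 184 − 10·4.25 − 6·4 = 117.5; x_1* = 10 + 0.5·117.5/4.25 = 23.8235.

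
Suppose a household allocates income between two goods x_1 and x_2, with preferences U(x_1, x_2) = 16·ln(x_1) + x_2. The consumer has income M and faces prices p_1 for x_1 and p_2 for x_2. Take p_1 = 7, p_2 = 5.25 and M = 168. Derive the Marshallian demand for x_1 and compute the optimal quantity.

Set MRS = p_1/p_2: (16/x_1)/1 = p_1/p_2.
So x_1*(p_1,p_2) = 16·p_2/p_1, independent of income; and x_2* = (M − 16·p_2)/p_2.
At the given prices: x_1* = 16·5.25/7 = 12.

x_1* = 12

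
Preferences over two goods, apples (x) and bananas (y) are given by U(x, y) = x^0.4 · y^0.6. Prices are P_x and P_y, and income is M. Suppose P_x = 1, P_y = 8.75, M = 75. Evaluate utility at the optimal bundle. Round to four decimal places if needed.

V = 10.4129

Tangency: MRS = (2/3)·y/x = P_x/P_y.
Rearranging, P_y·y = (3/2)·P_x·x. Substituting into the budget gives P_x·x·(1 + (3/2)) = M.
Demand: x*(P_x,P_y,M) = 0.4·M/P_x and y* = 0.6·M/P_y.
At P_x=1, P_y=8.75, M=75: x* = 0.4·75/1 = 30, y* = 5.1429.
Utility at the optimum: U(30, 5.1429) = 10.4129.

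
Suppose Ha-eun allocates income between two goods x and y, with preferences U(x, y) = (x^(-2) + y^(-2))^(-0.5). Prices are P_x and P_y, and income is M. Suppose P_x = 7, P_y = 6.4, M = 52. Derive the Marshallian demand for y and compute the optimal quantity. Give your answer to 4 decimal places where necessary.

MU_x ∝ x^(-3), MU_y ∝ y^(-3), so MRS = (y/x)^(3) = P_x/P_y.
Solve for the ratio: y/x = [P_x/P_y]^(1/3).
Substitute y = (y/x)·x into the budget: x* = M/(P_x + P_y·(y/x)).
Numerically y/x = 1.030321, so x* = 52/(7 + 6.4·1.030321) = 3.8252 and y* = 1.030321·3.8252 = 3.9412.

y* = 3.9412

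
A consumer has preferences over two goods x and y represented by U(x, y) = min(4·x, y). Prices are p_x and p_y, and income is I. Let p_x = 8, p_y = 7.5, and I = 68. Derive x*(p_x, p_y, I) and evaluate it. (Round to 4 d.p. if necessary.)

With perfect complements, no substitution: consume in ratio x:y = 1:4.
Budget: p_x·x + p_y·4·x = I, so (p_x + 4·p_y)·x = I.
Demand: x*(p_x,p_y,I) = I/(p_x + 4·p_y), y* = 4·I/(p_x + 4·p_y).
Here 8 + 4·7.5 = 38, giving x* = 1.7895.

x* = 1.7895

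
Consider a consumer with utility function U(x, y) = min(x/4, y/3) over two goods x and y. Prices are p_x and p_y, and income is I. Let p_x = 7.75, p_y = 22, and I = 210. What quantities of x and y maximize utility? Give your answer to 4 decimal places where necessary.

Leontief preferences: the optimum is at the kink where x/4 = y/3, i.e. y = (3/4)·x.
Budget: p_x·x + p_y·(3/4)·x = I, so (4·p_x + 3·p_y)·x = 4·I.
Demand: x*(p_x,p_y,I) = 4·I/(4·p_x + 3·p_y), y* = 3·I/(4·p_x + 3·p_y).
Here 4·7.75 + 3·22 = 97, giving x* = 8.6598 and y* = 6.4948.

x* = 8.6598, y* = 6.4948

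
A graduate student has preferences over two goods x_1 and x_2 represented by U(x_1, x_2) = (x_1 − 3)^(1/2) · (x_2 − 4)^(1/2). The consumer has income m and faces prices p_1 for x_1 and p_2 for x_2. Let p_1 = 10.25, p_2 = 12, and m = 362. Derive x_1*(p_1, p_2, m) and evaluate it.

This is Cobb-Douglas in (x_1−3, x_2−4): tangency gives 0.5·p_2·(x_2−4) = 0.5·p_1·(x_1−3).
After buying the subsistence bundle (3, 4), a share 0.5 of the remaining income goes to x_1: x_1* = 3 + 0.5·(m − 3p_1 − 4p_2)/p_1.
Discretionary income = 362 − 3·10.25 − 4·12 = 283.25; x_1* = 3 + 0.5·283.25/10.25 = 16.8171.

x_1* = 16.8171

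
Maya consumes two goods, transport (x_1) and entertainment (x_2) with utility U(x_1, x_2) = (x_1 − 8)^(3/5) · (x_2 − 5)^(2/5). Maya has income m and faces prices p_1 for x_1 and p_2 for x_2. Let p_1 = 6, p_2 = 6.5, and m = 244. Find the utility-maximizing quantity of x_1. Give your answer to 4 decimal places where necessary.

After buying the subsistence bundle (8, 5), a share 0.6 of the remaining income goes to x_1: x_1* = 8 + 0.6·(m − 8p_1 − 5p_2)/p_1.
Discretionary income = 244 − 8·6 − 5·6.5 = 163.5; x_1* = 8 + 0.6·163.5/6 = 24.35.

x_1* = 24.35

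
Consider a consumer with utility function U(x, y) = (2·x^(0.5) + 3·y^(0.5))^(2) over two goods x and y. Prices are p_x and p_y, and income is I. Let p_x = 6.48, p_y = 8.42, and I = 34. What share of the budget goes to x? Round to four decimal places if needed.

From the CES first-order condition, (2/3)·(y/x)^(0.5) = p_x/p_y.
Solve for the ratio: y/x = [(3/2)·p_x/p_y]^(2).
With the ratio pinned down, the budget gives x* = I/(p_x + p_y·(y/x)) and y* = (y/x)·x*.
Numerically y/x = 1.332626, so x* = 34/(6.48 + 8.42·1.332626) = 1.9208 and y* = 1.332626·1.9208 = 2.5597.
Expenditure on x: 6.48·1.9208 = 12.447; share = 0.3661.

share on x = 0.3661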